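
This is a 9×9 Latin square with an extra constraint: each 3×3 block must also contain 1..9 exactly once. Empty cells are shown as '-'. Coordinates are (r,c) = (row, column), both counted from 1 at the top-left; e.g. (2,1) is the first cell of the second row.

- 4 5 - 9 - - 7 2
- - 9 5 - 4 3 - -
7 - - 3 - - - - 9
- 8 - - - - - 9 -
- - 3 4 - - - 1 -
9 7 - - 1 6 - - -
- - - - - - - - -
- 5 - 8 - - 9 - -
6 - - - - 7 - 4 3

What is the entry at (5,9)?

(6,4) = 2 (sole candidate).
(4,4) = 7 (sole candidate).
(6,3) = 4 (sole candidate).
(1,1) = 3 (hidden single in row 1).
(2,5) = 7 (hidden single in row 2).
(3,7) = 4 (hidden single in row 3).
(3,8) = 5 (hidden single in row 3).
(4,9) = 4 (hidden single in row 4).
(5,6) = 9 (hidden single in row 5).
(6,8) = 3 (hidden single in row 6).
(7,2) = 3 (hidden single in column 2).
(7,4) = 9 (hidden single in row 7).
(9,4) = 1 (sole candidate).
(1,4) = 6 (sole candidate).
(9,2) = 9 (hidden single in row 9).
(5,5) = 8 (hidden single in box 5).
(3,5) = 2 (sole candidate).
(9,5) = 5 (sole candidate).
(4,5) = 3 (sole candidate).
(4,6) = 5 (sole candidate).
(7,6) = 2 (sole candidate).
(8,6) = 3 (sole candidate).
(5,1) = 5 (hidden single in column 1).
(8,8) = 2 (hidden single in column 8).
(9,7) = 8 (sole candidate).
(1,7) = 1 (sole candidate).
(6,7) = 5 (sole candidate).
(6,9) = 8 (sole candidate).
(7,8) = 6 (sole candidate).
(9,3) = 2 (sole candidate).
(1,6) = 8 (sole candidate).
(2,8) = 8 (sole candidate).
(2,9) = 6 (sole candidate).
(3,6) = 1 (sole candidate).
(5,9) = 7: row 5 has {1,3,4,5,8,9}; col 9 has {2,3,4,6,8,9}; box has {1,3,4,5,8,9} → only 7 remains.

7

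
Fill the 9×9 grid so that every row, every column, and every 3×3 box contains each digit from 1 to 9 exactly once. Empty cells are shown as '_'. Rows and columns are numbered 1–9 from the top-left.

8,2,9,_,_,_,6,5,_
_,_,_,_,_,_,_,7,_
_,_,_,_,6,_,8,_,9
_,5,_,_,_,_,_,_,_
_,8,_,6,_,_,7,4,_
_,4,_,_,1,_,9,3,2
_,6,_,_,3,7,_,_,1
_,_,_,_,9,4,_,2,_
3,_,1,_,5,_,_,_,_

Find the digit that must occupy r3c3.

5

r3c8 = 1: row 3 has {6,8,9}; col 8 has {2,3,4,5,7}; box has {5,6,7,8,9} → only 1 remains.
r4c7 = 1: row 4 has {5}; col 7 has {6,7,8,9}; box has {2,3,4,7,9} → only 1 remains.
r5c5 = 2: row 5 has {4,6,7,8}; col 5 has {1,3,5,6,9}; box has {1,6} → only 2 remains.
r5c9 = 5: row 5 has {2,4,6,7,8}; col 9 has {1,2,9}; box has {1,2,3,4,7,9} → only 5 remains.
r8c2 = 7: row 8 has {2,4,9}; col 2 has {2,4,5,6,8}; box has {1,3,6} → only 7 remains.
r9c2 = 9: row 9 has {1,3,5}; col 2 has {2,4,5,6,7,8}; box has {1,3,6,7} → only 9 remains.
r9c7 = 4: row 9 has {1,3,5,9}; col 7 has {1,6,7,8,9}; box has {1,2} → only 4 remains.
r3c2 = 3: row 3 has {1,6,8,9}; col 2 has {2,4,5,6,7,8,9}; box has {2,8,9} → only 3 remains.
r5c3 = 3: row 5 has {2,4,5,6,7,8}; col 3 has {1,9}; box has {4,5,8} → only 3 remains.
r5c6 = 9: row 5 has {2,3,4,5,6,7,8}; col 6 has {4,7}; box has {1,2,6} → only 9 remains.
r7c7 = 5: row 7 has {1,3,6,7}; col 7 has {1,4,6,7,8,9}; box has {1,2,4} → only 5 remains.
r8c1 = 5: row 8 has {2,4,7,9}; col 1 has {3,8}; box has {1,3,6,7,9} → only 5 remains.
r8c3 = 8: row 8 has {2,4,5,7,9}; col 3 has {1,3,9}; box has {1,3,5,6,7,9} → only 8 remains.
r8c4 = 1: row 8 has {2,4,5,7,8,9}; col 4 has {6}; box has {3,4,5,7,9} → only 1 remains.
r8c7 = 3: row 8 has {1,2,4,5,7,8,9}; col 7 has {1,4,5,6,7,8,9}; box has {1,2,4,5} → only 3 remains.
r8c9 = 6: row 8 has {1,2,3,4,5,7,8,9}; col 9 has {1,2,5,9}; box has {1,2,3,4,5} → only 6 remains.
r9c8 = 8: row 9 has {1,3,4,5,9}; col 8 has {1,2,3,4,5,7}; box has {1,2,3,4,5,6} → only 8 remains.
r9c9 = 7: row 9 has {1,3,4,5,8,9}; col 9 has {1,2,5,6,9}; box has {1,2,3,4,5,6,8} → only 7 remains.
r2c2 = 1: row 2 has {7}; col 2 has {2,3,4,5,6,7,8,9}; box has {2,3,8,9} → only 1 remains.
r2c7 = 2: row 2 has {1,7}; col 7 has {1,3,4,5,6,7,8,9}; box has {1,5,6,7,8,9} → only 2 remains.
r4c8 = 6: row 4 has {1,5}; col 8 has {1,2,3,4,5,7,8}; box has {1,2,3,4,5,7,9} → only 6 remains.
r4c9 = 8: row 4 has {1,5,6}; col 9 has {1,2,5,6,7,9}; box has {1,2,3,4,5,6,7,9} → only 8 remains.
r5c1 = 1: row 5 has {2,3,4,5,6,7,8,9}; col 1 has {3,5,8}; box has {3,4,5,8} → only 1 remains.
r7c8 = 9: row 7 has {1,3,5,6,7}; col 8 has {1,2,3,4,5,6,7,8}; box has {1,2,3,4,5,6,7,8} → only 9 remains.
r9c4 = 2: row 9 has {1,3,4,5,7,8,9}; col 4 has {1,6}; box has {1,3,4,5,7,9} → only 2 remains.
r9c6 = 6: row 9 has {1,2,3,4,5,7,8,9}; col 6 has {4,7,9}; box has {1,2,3,4,5,7,9} → only 6 remains.
r4c6 = 3: row 4 has {1,5,6,8}; col 6 has {4,6,7,9}; box has {1,2,6,9} → only 3 remains.
r7c4 = 8: row 7 has {1,3,5,6,7,9}; col 4 has {1,2,6}; box has {1,2,3,4,5,6,7,9} → only 8 remains.
r1c6 = 1: row 1 has {2,5,6,8,9}; col 6 has {3,4,6,7,9}; box has {6} → only 1 remains.
r2c4 = 9: in row 2, 9 can only go here (every other open cell in that row sees a 9).
r2c9 = 3: in row 2, 3 can only go here (every other open cell in that row sees a 3).
r1c9 = 4: row 1 has {1,2,5,6,8,9}; col 9 has {1,2,3,5,6,7,8,9}; box has {1,2,3,5,6,7,8,9} → only 4 remains.
r1c5 = 7: row 1 has {1,2,4,5,6,8,9}; col 5 has {1,2,3,5,6,9}; box has {1,6,9} → only 7 remains.
r4c5 = 4: row 4 has {1,3,5,6,8}; col 5 has {1,2,3,5,6,7,9}; box has {1,2,3,6,9} → only 4 remains.
r1c4 = 3: row 1 has {1,2,4,5,6,7,8,9}; col 4 has {1,2,6,8,9}; box has {1,6,7,9} → only 3 remains.
r2c5 = 8: row 2 has {1,2,3,7,9}; col 5 has {1,2,3,4,5,6,7,9}; box has {1,3,6,7,9} → only 8 remains.
r2c6 = 5: row 2 has {1,2,3,7,8,9}; col 6 has {1,3,4,6,7,9}; box has {1,3,6,7,8,9} → only 5 remains.
r3c4 = 4: row 3 has {1,3,6,8,9}; col 4 has {1,2,3,6,8,9}; box has {1,3,5,6,7,8,9} → only 4 remains.
r3c6 = 2: row 3 has {1,3,4,6,8,9}; col 6 has {1,3,4,5,6,7,9}; box has {1,3,4,5,6,7,8,9} → only 2 remains.
r4c4 = 7: row 4 has {1,3,4,5,6,8}; col 4 has {1,2,3,4,6,8,9}; box has {1,2,3,4,6,9} → only 7 remains.
r6c4 = 5: row 6 has {1,2,3,4,9}; col 4 has {1,2,3,4,6,7,8,9}; box has {1,2,3,4,6,7,9} → only 5 remains.
r6c6 = 8: row 6 has {1,2,3,4,5,9}; col 6 has {1,2,3,4,5,6,7,9}; box has {1,2,3,4,5,6,7,9} → only 8 remains.
r3c1 = 7: row 3 has {1,2,3,4,6,8,9}; col 1 has {1,3,5,8}; box has {1,2,3,8,9} → only 7 remains.
r3c3 = 5: row 3 has {1,2,3,4,6,7,8,9}; col 3 has {1,3,8,9}; box has {1,2,3,7,8,9} → only 5 remains.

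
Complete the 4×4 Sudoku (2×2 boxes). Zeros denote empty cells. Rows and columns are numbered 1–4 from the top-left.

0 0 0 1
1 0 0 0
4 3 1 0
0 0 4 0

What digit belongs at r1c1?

r3c4 = 2: row 3 has {1,3,4}; col 4 has {1}; box has {1,4} → only 2 remains.
r4c1 = 2: row 4 has {4}; col 1 has {1,4}; box has {3,4} → only 2 remains.
r4c2 = 1: row 4 has {2,4}; col 2 has {3}; box has {2,3,4} → only 1 remains.
r4c4 = 3: row 4 has {1,2,4}; col 4 has {1,2}; box has {1,2,4} → only 3 remains.
r1c1 = 3: row 1 has {1}; col 1 has {1,2,4}; box has {1} → only 3 remains.

3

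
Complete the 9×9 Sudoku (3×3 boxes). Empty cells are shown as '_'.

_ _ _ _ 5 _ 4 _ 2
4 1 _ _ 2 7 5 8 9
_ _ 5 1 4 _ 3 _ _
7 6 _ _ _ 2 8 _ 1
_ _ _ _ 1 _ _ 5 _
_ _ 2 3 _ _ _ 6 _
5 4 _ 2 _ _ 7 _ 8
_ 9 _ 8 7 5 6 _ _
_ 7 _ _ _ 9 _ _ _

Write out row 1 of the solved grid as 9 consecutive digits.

row 2, column 4 = 6 (sole candidate).
row 3, column 6 = 8 (sole candidate).
row 3, column 8 = 7 (sole candidate).
row 3, column 9 = 6 (sole candidate).
row 4, column 5 = 9 (sole candidate).
row 6, column 5 = 8 (sole candidate).
row 6, column 6 = 4 (sole candidate).
row 6, column 7 = 9 (sole candidate).
row 6, column 9 = 7 (sole candidate).
row 9, column 4 = 4 (sole candidate).
row 1, column 4 = 9: row 1 has {2,4,5}; col 4 has {1,2,3,4,6,8}; box has {1,2,4,5,6,7,8} → only 9 remains.
row 1, column 6 = 3: row 1 has {2,4,5,9}; col 6 has {2,4,5,7,8,9}; box has {1,2,4,5,6,7,8,9} → only 3 remains.
row 1, column 8 = 1: row 1 has {2,3,4,5,9}; col 8 has {5,6,7,8}; box has {2,3,4,5,6,7,8,9} → only 1 remains.
row 2, column 3 = 3 (sole candidate).
row 3, column 2 = 2 (sole candidate).
row 4, column 3 = 4 (sole candidate).
row 4, column 4 = 5 (sole candidate).
row 4, column 8 = 3 (sole candidate).
row 5, column 4 = 7 (sole candidate).
row 5, column 6 = 6 (sole candidate).
row 5, column 7 = 2 (sole candidate).
row 5, column 9 = 4 (sole candidate).
row 6, column 1 = 1 (sole candidate).
row 6, column 2 = 5 (sole candidate).
row 7, column 6 = 1 (sole candidate).
row 7, column 8 = 9 (sole candidate).
row 8, column 3 = 1 (sole candidate).
row 8, column 9 = 3 (sole candidate).
row 9, column 7 = 1 (sole candidate).
row 9, column 8 = 2 (sole candidate).
row 9, column 9 = 5 (sole candidate).
row 1, column 2 = 8: row 1 has {1,2,3,4,5,9}; col 2 has {1,2,4,5,6,7,9}; box has {1,2,3,4,5} → only 8 remains.
row 3, column 1 = 9 (sole candidate).
row 5, column 2 = 3 (sole candidate).
row 7, column 3 = 6 (sole candidate).
row 7, column 5 = 3 (sole candidate).
row 8, column 1 = 2 (sole candidate).
row 8, column 8 = 4 (sole candidate).
row 9, column 3 = 8 (sole candidate).
row 9, column 5 = 6 (sole candidate).
row 1, column 1 = 6: row 1 has {1,2,3,4,5,8,9}; col 1 has {1,2,4,5,7,9}; box has {1,2,3,4,5,8,9} → only 6 remains.
row 1, column 3 = 7: row 1 has {1,2,3,4,5,6,8,9}; col 3 has {1,2,3,4,5,6,8}; box has {1,2,3,4,5,6,8,9} → only 7 remains.

687953412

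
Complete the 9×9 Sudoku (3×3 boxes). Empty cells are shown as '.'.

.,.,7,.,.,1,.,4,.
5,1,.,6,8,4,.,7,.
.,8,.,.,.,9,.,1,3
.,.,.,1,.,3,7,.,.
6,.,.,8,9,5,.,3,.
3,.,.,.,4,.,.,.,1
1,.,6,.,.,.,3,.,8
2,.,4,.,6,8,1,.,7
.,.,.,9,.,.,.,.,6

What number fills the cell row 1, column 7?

8

row 1, column 1 = 9: row 1 has {1,4,7}; col 1 has {1,2,3,5,6}; box has {1,5,7,8} → only 9 remains.
row 3, column 1 = 4: row 3 has {1,3,8,9}; col 1 has {1,2,3,5,6,9}; box has {1,5,7,8,9} → only 4 remains.
row 3, column 3 = 2: row 3 has {1,3,4,8,9}; col 3 has {4,6,7}; box has {1,4,5,7,8,9} → only 2 remains.
row 4, column 1 = 8: row 4 has {1,3,7}; col 1 has {1,2,3,4,5,6,9}; box has {3,6} → only 8 remains.
row 4, column 5 = 2: row 4 has {1,3,7,8}; col 5 has {4,6,8,9}; box has {1,3,4,5,8,9} → only 2 remains.
row 5, column 3 = 1: row 5 has {3,5,6,8,9}; col 3 has {2,4,6,7}; box has {3,6,8} → only 1 remains.
row 6, column 4 = 7: row 6 has {1,3,4}; col 4 has {1,6,8,9}; box has {1,2,3,4,5,8,9} → only 7 remains.
row 6, column 6 = 6: row 6 has {1,3,4,7}; col 6 has {1,3,4,5,8,9}; box has {1,2,3,4,5,7,8,9} → only 6 remains.
row 9, column 1 = 7: row 9 has {6,9}; col 1 has {1,2,3,4,5,6,8,9}; box has {1,2,4,6} → only 7 remains.
row 9, column 6 = 2: row 9 has {6,7,9}; col 6 has {1,3,4,5,6,8,9}; box has {6,8,9} → only 2 remains.
row 9, column 8 = 5: row 9 has {2,6,7,9}; col 8 has {1,3,4,7}; box has {1,3,6,7,8} → only 5 remains.
row 2, column 3 = 3: row 2 has {1,4,5,6,7,8}; col 3 has {1,2,4,6,7}; box has {1,2,4,5,7,8,9} → only 3 remains.
row 3, column 4 = 5: row 3 has {1,2,3,4,8,9}; col 4 has {1,6,7,8,9}; box has {1,4,6,8,9} → only 5 remains.
row 3, column 5 = 7: row 3 has {1,2,3,4,5,8,9}; col 5 has {2,4,6,8,9}; box has {1,4,5,6,8,9} → only 7 remains.
row 3, column 7 = 6: row 3 has {1,2,3,4,5,7,8,9}; col 7 has {1,3,7}; box has {1,3,4,7} → only 6 remains.
row 7, column 4 = 4: row 7 has {1,3,6,8}; col 4 has {1,5,6,7,8,9}; box has {2,6,8,9} → only 4 remains.
row 7, column 5 = 5: row 7 has {1,3,4,6,8}; col 5 has {2,4,6,7,8,9}; box has {2,4,6,8,9} → only 5 remains.
row 7, column 6 = 7: row 7 has {1,3,4,5,6,8}; col 6 has {1,2,3,4,5,6,8,9}; box has {2,4,5,6,8,9} → only 7 remains.
row 8, column 4 = 3: row 8 has {1,2,4,6,7,8}; col 4 has {1,4,5,6,7,8,9}; box has {2,4,5,6,7,8,9} → only 3 remains.
row 8, column 8 = 9: row 8 has {1,2,3,4,6,7,8}; col 8 has {1,3,4,5,7}; box has {1,3,5,6,7,8} → only 9 remains.
row 9, column 2 = 3: row 9 has {2,5,6,7,9}; col 2 has {1,8}; box has {1,2,4,6,7} → only 3 remains.
row 9, column 3 = 8: row 9 has {2,3,5,6,7,9}; col 3 has {1,2,3,4,6,7}; box has {1,2,3,4,6,7} → only 8 remains.
row 9, column 5 = 1: row 9 has {2,3,5,6,7,8,9}; col 5 has {2,4,5,6,7,8,9}; box has {2,3,4,5,6,7,8,9} → only 1 remains.
row 9, column 7 = 4: row 9 has {1,2,3,5,6,7,8,9}; col 7 has {1,3,6,7}; box has {1,3,5,6,7,8,9} → only 4 remains.
row 1, column 2 = 6: row 1 has {1,4,7,9}; col 2 has {1,3,8}; box has {1,2,3,4,5,7,8,9} → only 6 remains.
row 1, column 4 = 2: row 1 has {1,4,6,7,9}; col 4 has {1,3,4,5,6,7,8,9}; box has {1,4,5,6,7,8,9} → only 2 remains.
row 1, column 5 = 3: row 1 has {1,2,4,6,7,9}; col 5 has {1,2,4,5,6,7,8,9}; box has {1,2,4,5,6,7,8,9} → only 3 remains.
row 1, column 9 = 5: row 1 has {1,2,3,4,6,7,9}; col 9 has {1,3,6,7,8}; box has {1,3,4,6,7} → only 5 remains.
row 4, column 8 = 6: row 4 has {1,2,3,7,8}; col 8 has {1,3,4,5,7,9}; box has {1,3,7} → only 6 remains.
row 5, column 7 = 2: row 5 has {1,3,5,6,8,9}; col 7 has {1,3,4,6,7}; box has {1,3,6,7} → only 2 remains.
row 5, column 9 = 4: row 5 has {1,2,3,5,6,8,9}; col 9 has {1,3,5,6,7,8}; box has {1,2,3,6,7} → only 4 remains.
row 6, column 8 = 8: row 6 has {1,3,4,6,7}; col 8 has {1,3,4,5,6,7,9}; box has {1,2,3,4,6,7} → only 8 remains.
row 7, column 2 = 9: row 7 has {1,3,4,5,6,7,8}; col 2 has {1,3,6,8}; box has {1,2,3,4,6,7,8} → only 9 remains.
row 7, column 8 = 2: row 7 has {1,3,4,5,6,7,8,9}; col 8 has {1,3,4,5,6,7,8,9}; box has {1,3,4,5,6,7,8,9} → only 2 remains.
row 8, column 2 = 5: row 8 has {1,2,3,4,6,7,8,9}; col 2 has {1,3,6,8,9}; box has {1,2,3,4,6,7,8,9} → only 5 remains.
row 1, column 7 = 8: row 1 has {1,2,3,4,5,6,7,9}; col 7 has {1,2,3,4,6,7}; box has {1,3,4,5,6,7} → only 8 remains.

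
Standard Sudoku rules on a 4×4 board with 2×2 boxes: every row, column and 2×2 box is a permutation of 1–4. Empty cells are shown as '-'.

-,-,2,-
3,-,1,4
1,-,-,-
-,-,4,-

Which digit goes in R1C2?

1

R1C1 = 4: row 1 has {2}; col 1 has {1,3}; box has {3} → only 4 remains.
R1C2 = 1: row 1 has {2,4}; col 2 has {}; box has {3,4} → only 1 remains.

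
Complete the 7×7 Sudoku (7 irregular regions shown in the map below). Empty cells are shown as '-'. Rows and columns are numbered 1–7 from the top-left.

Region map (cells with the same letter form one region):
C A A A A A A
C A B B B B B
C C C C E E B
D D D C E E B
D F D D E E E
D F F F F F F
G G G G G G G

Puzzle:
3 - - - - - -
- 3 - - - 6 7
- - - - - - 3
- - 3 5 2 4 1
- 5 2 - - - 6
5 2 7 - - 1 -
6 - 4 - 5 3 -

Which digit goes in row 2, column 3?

5

row 2, column 3 = 5: row 2 has {3,6,7}; col 3 has {2,3,4,7}; region has {1,3,6,7} → only 5 remains.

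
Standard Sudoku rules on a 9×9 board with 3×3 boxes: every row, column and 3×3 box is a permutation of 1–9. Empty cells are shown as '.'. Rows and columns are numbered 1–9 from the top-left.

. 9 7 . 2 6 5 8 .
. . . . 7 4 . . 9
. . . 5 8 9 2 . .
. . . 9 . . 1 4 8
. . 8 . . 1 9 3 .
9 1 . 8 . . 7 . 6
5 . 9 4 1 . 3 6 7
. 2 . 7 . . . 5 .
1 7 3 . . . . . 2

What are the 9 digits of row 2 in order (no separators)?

852374619

r2c7 = 6: row 2 has {4,7,9}; col 7 has {1,2,3,5,7,9}; box has {2,5,8,9} → only 6 remains.
r2c8 = 1: row 2 has {4,6,7,9}; col 8 has {3,4,5,6,8}; box has {2,5,6,8,9} → only 1 remains.
r3c8 = 7: row 3 has {2,5,8,9}; col 8 has {1,3,4,5,6,8}; box has {1,2,5,6,8,9} → only 7 remains.
r5c9 = 5: row 5 has {1,3,8,9}; col 9 has {2,6,7,8,9}; box has {1,3,4,6,7,8,9} → only 5 remains.
r6c8 = 2: row 6 has {1,6,7,8,9}; col 8 has {1,3,4,5,6,7,8}; box has {1,3,4,5,6,7,8,9} → only 2 remains.
r7c2 = 8: row 7 has {1,3,4,5,6,7,9}; col 2 has {1,2,7,9}; box has {1,2,3,5,7,9} → only 8 remains.
r7c6 = 2: row 7 has {1,3,4,5,6,7,8,9}; col 6 has {1,4,6,9}; box has {1,4,7} → only 2 remains.
r9c4 = 6: row 9 has {1,2,3,7}; col 4 has {4,5,7,8,9}; box has {1,2,4,7} → only 6 remains.
r9c8 = 9: row 9 has {1,2,3,6,7}; col 8 has {1,2,3,4,5,6,7,8}; box has {2,3,5,6,7} → only 9 remains.
r2c4 = 3: row 2 has {1,4,6,7,9}; col 4 has {4,5,6,7,8,9}; box has {2,4,5,6,7,8,9} → only 3 remains.
r5c4 = 2: row 5 has {1,3,5,8,9}; col 4 has {3,4,5,6,7,8,9}; box has {1,8,9} → only 2 remains.
r9c5 = 5: row 9 has {1,2,3,6,7,9}; col 5 has {1,2,7,8}; box has {1,2,4,6,7} → only 5 remains.
r9c6 = 8: row 9 has {1,2,3,5,6,7,9}; col 6 has {1,2,4,6,9}; box has {1,2,4,5,6,7} → only 8 remains.
r9c7 = 4: row 9 has {1,2,3,5,6,7,8,9}; col 7 has {1,2,3,5,6,7,9}; box has {2,3,5,6,7,9} → only 4 remains.
r1c4 = 1: row 1 has {2,5,6,7,8,9}; col 4 has {2,3,4,5,6,7,8,9}; box has {2,3,4,5,6,7,8,9} → only 1 remains.
r2c2 = 5: row 2 has {1,3,4,6,7,9}; col 2 has {1,2,7,8,9}; box has {7,9} → only 5 remains.
r2c3 = 2: row 2 has {1,3,4,5,6,7,9}; col 3 has {3,7,8,9}; box has {5,7,9} → only 2 remains.
r8c6 = 3: row 8 has {2,5,7}; col 6 has {1,2,4,6,8,9}; box has {1,2,4,5,6,7,8} → only 3 remains.
r8c7 = 8: row 8 has {2,3,5,7}; col 7 has {1,2,3,4,5,6,7,9}; box has {2,3,4,5,6,7,9} → only 8 remains.
r8c9 = 1: row 8 has {2,3,5,7,8}; col 9 has {2,5,6,7,8,9}; box has {2,3,4,5,6,7,8,9} → only 1 remains.
r2c1 = 8: row 2 has {1,2,3,4,5,6,7,9}; col 1 has {1,5,9}; box has {2,5,7,9} → only 8 remains.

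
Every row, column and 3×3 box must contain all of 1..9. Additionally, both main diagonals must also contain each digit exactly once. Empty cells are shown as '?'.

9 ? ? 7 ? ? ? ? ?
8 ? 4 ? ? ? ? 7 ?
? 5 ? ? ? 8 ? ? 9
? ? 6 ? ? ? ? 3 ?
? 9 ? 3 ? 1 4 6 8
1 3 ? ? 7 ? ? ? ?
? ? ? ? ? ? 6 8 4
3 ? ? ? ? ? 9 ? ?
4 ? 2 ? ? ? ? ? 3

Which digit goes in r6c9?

r1c7 = 8: in row 1, 8 can only go here (every other open cell in that row sees an 8).
r6c6 = 4: in row 6, 4 can only go here (every other open cell in that row sees a 4).
r6c4 = 6: in row 6, 6 can only go here (every other open cell in that row sees a 6).
r4c2 = 4: in row 4, 4 can only go here (every other open cell in that row sees a 4).
r6c3 = 8: in row 6, 8 can only go here (every other open cell in that row sees an 8).
r6c8 = 9: in row 6, 9 can only go here (every other open cell in that row sees a 9).
r3c1 = 6: in column 1, 6 can only go here (every other open cell in that column sees a 6).
r3c3 = 7: in row 3, 7 can only go here (every other open cell in that row sees a 7).
r5c3 = 5: row 5 has {1,3,4,6,8,9}; col 3 has {2,4,6,7,8}; box has {1,3,4,6,8,9} → only 5 remains.
r5c5 = 2: row 5 has {1,3,4,5,6,8,9}; col 5 has {7}; box has {1,3,4,6,7}; main diagonal has {3,4,6,7,9}; anti-diagonal has {4,6,7} → only 2 remains.
r8c3 = 1: row 8 has {3,9}; col 3 has {2,4,5,6,7,8}; box has {2,3,4} → only 1 remains.
r8c8 = 5: row 8 has {1,3,9}; col 8 has {3,6,7,8,9}; box has {3,4,6,8,9}; main diagonal has {2,3,4,6,7,9} → only 5 remains.
r9c8 = 1: row 9 has {2,3,4}; col 8 has {3,5,6,7,8,9}; box has {3,4,5,6,8,9} → only 1 remains.
r1c3 = 3: row 1 has {7,8,9}; col 3 has {1,2,4,5,6,7,8}; box has {4,5,6,7,8,9} → only 3 remains.
r2c2 = 1: row 2 has {4,7,8}; col 2 has {3,4,5,9}; box has {3,4,5,6,7,8,9}; main diagonal has {2,3,4,5,6,7,9} → only 1 remains.
r4c4 = 8: row 4 has {3,4,6}; col 4 has {3,6,7}; box has {1,2,3,4,6,7}; main diagonal has {1,2,3,4,5,6,7,9} → only 8 remains.
r5c1 = 7: row 5 has {1,2,3,4,5,6,8,9}; col 1 has {1,3,4,6,8,9}; box has {1,3,4,5,6,8,9} → only 7 remains.
r7c1 = 5: row 7 has {4,6,8}; col 1 has {1,3,4,6,7,8,9}; box has {1,2,3,4} → only 5 remains.
r7c2 = 7: row 7 has {4,5,6,8}; col 2 has {1,3,4,5,9}; box has {1,2,3,4,5} → only 7 remains.
r7c3 = 9: row 7 has {4,5,6,7,8}; col 3 has {1,2,3,4,5,6,7,8}; box has {1,2,3,4,5,7}; anti-diagonal has {2,4,6,7} → only 9 remains.
r8c2 = 8: row 8 has {1,3,5,9}; col 2 has {1,3,4,5,7,9}; box has {1,2,3,4,5,7,9}; anti-diagonal has {2,4,6,7,9} → only 8 remains.
r9c2 = 6: row 9 has {1,2,3,4}; col 2 has {1,3,4,5,7,8,9}; box has {1,2,3,4,5,7,8,9} → only 6 remains.
r9c7 = 7: row 9 has {1,2,3,4,6}; col 7 has {4,6,8,9}; box has {1,3,4,5,6,8,9} → only 7 remains.
r1c2 = 2: row 1 has {3,7,8,9}; col 2 has {1,3,4,5,6,7,8,9}; box has {1,3,4,5,6,7,8,9} → only 2 remains.
r1c8 = 4: row 1 has {2,3,7,8,9}; col 8 has {1,3,5,6,7,8,9}; box has {7,8,9} → only 4 remains.
r3c8 = 2: row 3 has {5,6,7,8,9}; col 8 has {1,3,4,5,6,7,8,9}; box has {4,7,8,9} → only 2 remains.
r4c1 = 2: row 4 has {3,4,6,8}; col 1 has {1,3,4,5,6,7,8,9}; box has {1,3,4,5,6,7,8,9} → only 2 remains.
r4c6 = 5: row 4 has {2,3,4,6,8}; col 6 has {1,4,8}; box has {1,2,3,4,6,7,8}; anti-diagonal has {2,4,6,7,8,9} → only 5 remains.
r4c7 = 1: row 4 has {2,3,4,5,6,8}; col 7 has {4,6,7,8,9}; box has {3,4,6,8,9} → only 1 remains.
r4c9 = 7: row 4 has {1,2,3,4,5,6,8}; col 9 has {3,4,8,9}; box has {1,3,4,6,8,9} → only 7 remains.
r8c9 = 2: row 8 has {1,3,5,8,9}; col 9 has {3,4,7,8,9}; box has {1,3,4,5,6,7,8,9} → only 2 remains.
r9c6 = 9: row 9 has {1,2,3,4,6,7}; col 6 has {1,4,5,8}; box has {} → only 9 remains.
r1c6 = 6: row 1 has {2,3,4,7,8,9}; col 6 has {1,4,5,8,9}; box has {7,8} → only 6 remains.
r1c9 = 1: row 1 has {2,3,4,6,7,8,9}; col 9 has {2,3,4,7,8,9}; box has {2,4,7,8,9}; anti-diagonal has {2,4,5,6,7,8,9} → only 1 remains.
r3c7 = 3: row 3 has {2,5,6,7,8,9}; col 7 has {1,4,6,7,8,9}; box has {1,2,4,7,8,9}; anti-diagonal has {1,2,4,5,6,7,8,9} → only 3 remains.
r4c5 = 9: row 4 has {1,2,3,4,5,6,7,8}; col 5 has {2,7}; box has {1,2,3,4,5,6,7,8} → only 9 remains.
r6c9 = 5: row 6 has {1,3,4,6,7,8,9}; col 9 has {1,2,3,4,7,8,9}; box has {1,3,4,6,7,8,9} → only 5 remains.

5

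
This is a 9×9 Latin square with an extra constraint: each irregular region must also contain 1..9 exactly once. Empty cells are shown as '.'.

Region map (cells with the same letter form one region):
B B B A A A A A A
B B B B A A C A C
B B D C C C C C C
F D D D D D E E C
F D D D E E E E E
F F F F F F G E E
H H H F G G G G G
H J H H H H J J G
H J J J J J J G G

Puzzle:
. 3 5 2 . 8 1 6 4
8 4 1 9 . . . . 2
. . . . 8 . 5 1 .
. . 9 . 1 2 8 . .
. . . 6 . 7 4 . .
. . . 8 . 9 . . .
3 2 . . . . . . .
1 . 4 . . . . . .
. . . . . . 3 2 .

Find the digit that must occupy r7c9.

5

r1c1 = 7 (sole candidate).
r1c5 = 9 (sole candidate).
r3c2 = 6 (sole candidate).
r3c1 = 2 (sole candidate).
r5c1 = 5 (sole candidate).
r5c2 = 8 (sole candidate).
r5c3 = 3 (sole candidate).
r5c5 = 2 (sole candidate).
r5c8 = 9 (sole candidate).
r5c9 = 1 (sole candidate).
r3c3 = 7 (sole candidate).
r4c2 = 5 (sole candidate).
r4c4 = 4 (sole candidate).
r4c8 = 3 (sole candidate).
r6c8 = 5 (sole candidate).
r6c9 = 6 (sole candidate).
r2c8 = 7 (sole candidate).
r3c4 = 3 (sole candidate).
r3c6 = 4 (sole candidate).
r3c9 = 9 (sole candidate).
r4c1 = 6 (sole candidate).
r4c9 = 7 (sole candidate).
r6c1 = 4 (sole candidate).
r6c3 = 2 (sole candidate).
r6c7 = 7 (sole candidate).
r8c8 = 8 (sole candidate).
r9c1 = 9 (sole candidate).
r9c3 = 6 (sole candidate).
r2c7 = 6 (sole candidate).
r6c2 = 1 (sole candidate).
r6c5 = 3 (sole candidate).
r7c3 = 8 (sole candidate).
r7c4 = 7 (sole candidate).
r7c7 = 9 (sole candidate).
r7c8 = 4 (sole candidate).
r7c9 = 5: row 7 has {2,3,4,7,8,9}; col 9 has {1,2,4,6,7,9}; region has {2,4,7,9} → only 5 remains.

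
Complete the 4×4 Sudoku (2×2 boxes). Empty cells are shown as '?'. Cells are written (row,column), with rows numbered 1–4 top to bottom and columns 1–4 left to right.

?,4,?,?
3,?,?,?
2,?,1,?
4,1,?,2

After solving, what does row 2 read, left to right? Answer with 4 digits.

(1,1) = 1: row 1 has {4}; col 1 has {2,3,4}; box has {3,4} → only 1 remains.
(1,4) = 3: row 1 has {1,4}; col 4 has {2}; box has {} → only 3 remains.
(2,2) = 2: row 2 has {3}; col 2 has {1,4}; box has {1,3,4} → only 2 remains.
(2,3) = 4: row 2 has {2,3}; col 3 has {1}; box has {3} → only 4 remains.
(2,4) = 1: row 2 has {2,3,4}; col 4 has {2,3}; box has {3,4} → only 1 remains.

3241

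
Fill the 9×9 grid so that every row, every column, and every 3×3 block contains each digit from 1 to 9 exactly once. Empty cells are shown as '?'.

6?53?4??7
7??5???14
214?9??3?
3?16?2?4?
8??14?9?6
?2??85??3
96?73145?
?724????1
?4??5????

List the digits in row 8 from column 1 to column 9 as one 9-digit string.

R3C4 = 8: row 3 has {1,2,3,4,9}; col 4 has {1,3,4,5,6,7}; box has {3,4,5,9} → only 8 remains.
R3C9 = 5: row 3 has {1,2,3,4,8,9}; col 9 has {1,3,4,6,7}; box has {1,3,4,7} → only 5 remains.
R4C5 = 7: row 4 has {1,2,3,4,6}; col 5 has {3,4,5,8,9}; box has {1,2,4,5,6,8} → only 7 remains.
R4C9 = 8: row 4 has {1,2,3,4,6,7}; col 9 has {1,3,4,5,6,7}; box has {3,4,6,9} → only 8 remains.
R5C2 = 5: row 5 has {1,4,6,8,9}; col 2 has {1,2,4,6,7}; box has {1,2,3,8} → only 5 remains.
R5C3 = 7: row 5 has {1,4,5,6,8,9}; col 3 has {1,2,4,5}; box has {1,2,3,5,8} → only 7 remains.
R5C6 = 3: row 5 has {1,4,5,6,7,8,9}; col 6 has {1,2,4,5}; box has {1,2,4,5,6,7,8} → only 3 remains.
R5C8 = 2: row 5 has {1,3,4,5,6,7,8,9}; col 8 has {1,3,4,5}; box has {3,4,6,8,9} → only 2 remains.
R6C1 = 4: row 6 has {2,3,5,8}; col 1 has {2,3,6,7,8,9}; box has {1,2,3,5,7,8} → only 4 remains.
R6C4 = 9: row 6 has {2,3,4,5,8}; col 4 has {1,3,4,5,6,7,8}; box has {1,2,3,4,5,6,7,8} → only 9 remains.
R6C8 = 7: row 6 has {2,3,4,5,8,9}; col 8 has {1,2,3,4,5}; box has {2,3,4,6,8,9} → only 7 remains.
R7C3 = 8: row 7 has {1,3,4,5,6,7,9}; col 3 has {1,2,4,5,7}; box has {2,4,6,7,9} → only 8 remains.
R7C9 = 2: row 7 has {1,3,4,5,6,7,8,9}; col 9 has {1,3,4,5,6,7,8}; box has {1,4,5} → only 2 remains.
R8C1 = 5: row 8 has {1,2,4,7}; col 1 has {2,3,4,6,7,8,9}; box has {2,4,6,7,8,9} → only 5 remains.
R8C5 = 6: row 8 has {1,2,4,5,7}; col 5 has {3,4,5,7,8,9}; box has {1,3,4,5,7} → only 6 remains.
R9C1 = 1: row 9 has {4,5}; col 1 has {2,3,4,5,6,7,8,9}; box has {2,4,5,6,7,8,9} → only 1 remains.
R9C3 = 3: row 9 has {1,4,5}; col 3 has {1,2,4,5,7,8}; box has {1,2,4,5,6,7,8,9} → only 3 remains.
R9C4 = 2: row 9 has {1,3,4,5}; col 4 has {1,3,4,5,6,7,8,9}; box has {1,3,4,5,6,7} → only 2 remains.
R9C9 = 9: row 9 has {1,2,3,4,5}; col 9 has {1,2,3,4,5,6,7,8}; box has {1,2,4,5} → only 9 remains.
R2C3 = 9: row 2 has {1,4,5,7}; col 3 has {1,2,3,4,5,7,8}; box has {1,2,4,5,6,7} → only 9 remains.
R2C5 = 2: row 2 has {1,4,5,7,9}; col 5 has {3,4,5,6,7,8,9}; box has {3,4,5,8,9} → only 2 remains.
R2C6 = 6: row 2 has {1,2,4,5,7,9}; col 6 has {1,2,3,4,5}; box has {2,3,4,5,8,9} → only 6 remains.
R2C7 = 8: row 2 has {1,2,4,5,6,7,9}; col 7 has {4,9}; box has {1,3,4,5,7} → only 8 remains.
R3C6 = 7: row 3 has {1,2,3,4,5,8,9}; col 6 has {1,2,3,4,5,6}; box has {2,3,4,5,6,8,9} → only 7 remains.
R3C7 = 6: row 3 has {1,2,3,4,5,7,8,9}; col 7 has {4,8,9}; box has {1,3,4,5,7,8} → only 6 remains.
R4C2 = 9: row 4 has {1,2,3,4,6,7,8}; col 2 has {1,2,4,5,6,7}; box has {1,2,3,4,5,7,8} → only 9 remains.
R4C7 = 5: row 4 has {1,2,3,4,6,7,8,9}; col 7 has {4,6,8,9}; box has {2,3,4,6,7,8,9} → only 5 remains.
R6C3 = 6: row 6 has {2,3,4,5,7,8,9}; col 3 has {1,2,3,4,5,7,8,9}; box has {1,2,3,4,5,7,8,9} → only 6 remains.
R6C7 = 1: row 6 has {2,3,4,5,6,7,8,9}; col 7 has {4,5,6,8,9}; box has {2,3,4,5,6,7,8,9} → only 1 remains.
R8C7 = 3: row 8 has {1,2,4,5,6,7}; col 7 has {1,4,5,6,8,9}; box has {1,2,4,5,9} → only 3 remains.
R8C8 = 8: row 8 has {1,2,3,4,5,6,7}; col 8 has {1,2,3,4,5,7}; box has {1,2,3,4,5,9} → only 8 remains.
R9C6 = 8: row 9 has {1,2,3,4,5,9}; col 6 has {1,2,3,4,5,6,7}; box has {1,2,3,4,5,6,7} → only 8 remains.
R9C7 = 7: row 9 has {1,2,3,4,5,8,9}; col 7 has {1,3,4,5,6,8,9}; box has {1,2,3,4,5,8,9} → only 7 remains.
R9C8 = 6: row 9 has {1,2,3,4,5,7,8,9}; col 8 has {1,2,3,4,5,7,8}; box has {1,2,3,4,5,7,8,9} → only 6 remains.
R1C2 = 8: row 1 has {3,4,5,6,7}; col 2 has {1,2,4,5,6,7,9}; box has {1,2,4,5,6,7,9} → only 8 remains.
R1C5 = 1: row 1 has {3,4,5,6,7,8}; col 5 has {2,3,4,5,6,7,8,9}; box has {2,3,4,5,6,7,8,9} → only 1 remains.
R1C7 = 2: row 1 has {1,3,4,5,6,7,8}; col 7 has {1,3,4,5,6,7,8,9}; box has {1,3,4,5,6,7,8} → only 2 remains.
R1C8 = 9: row 1 has {1,2,3,4,5,6,7,8}; col 8 has {1,2,3,4,5,6,7,8}; box has {1,2,3,4,5,6,7,8} → only 9 remains.
R2C2 = 3: row 2 has {1,2,4,5,6,7,8,9}; col 2 has {1,2,4,5,6,7,8,9}; box has {1,2,4,5,6,7,8,9} → only 3 remains.
R8C6 = 9: row 8 has {1,2,3,4,5,6,7,8}; col 6 has {1,2,3,4,5,6,7,8}; box has {1,2,3,4,5,6,7,8} → only 9 remains.

572469381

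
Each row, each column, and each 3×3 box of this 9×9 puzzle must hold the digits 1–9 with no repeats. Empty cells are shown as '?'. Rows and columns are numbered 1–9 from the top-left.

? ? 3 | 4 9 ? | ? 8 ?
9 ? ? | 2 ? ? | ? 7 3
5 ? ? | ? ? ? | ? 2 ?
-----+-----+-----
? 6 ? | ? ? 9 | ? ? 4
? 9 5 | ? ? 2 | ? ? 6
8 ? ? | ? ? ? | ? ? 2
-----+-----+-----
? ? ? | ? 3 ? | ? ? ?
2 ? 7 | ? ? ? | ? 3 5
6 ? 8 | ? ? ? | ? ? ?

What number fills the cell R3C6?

R1C9 = 1: row 1 has {3,4,8,9}; col 9 has {2,3,4,5,6}; box has {2,3,7,8} → only 1 remains.
R3C9 = 9: row 3 has {2,5}; col 9 has {1,2,3,4,5,6}; box has {1,2,3,7,8} → only 9 remains.
R5C8 = 1: row 5 has {2,5,6,9}; col 8 has {2,3,7,8}; box has {2,4,6} → only 1 remains.
R9C9 = 7: row 9 has {6,8}; col 9 has {1,2,3,4,5,6,9}; box has {3,5} → only 7 remains.
R1C1 = 7: row 1 has {1,3,4,8,9}; col 1 has {2,5,6,8,9}; box has {3,5,9} → only 7 remains.
R1C2 = 2: row 1 has {1,3,4,7,8,9}; col 2 has {6,9}; box has {3,5,7,9} → only 2 remains.
R4C8 = 5: row 4 has {4,6,9}; col 8 has {1,2,3,7,8}; box has {1,2,4,6} → only 5 remains.
R6C8 = 9: row 6 has {2,8}; col 8 has {1,2,3,5,7,8}; box has {1,2,4,5,6} → only 9 remains.
R7C9 = 8: row 7 has {3}; col 9 has {1,2,3,4,5,6,7,9}; box has {3,5,7} → only 8 remains.
R9C8 = 4: row 9 has {6,7,8}; col 8 has {1,2,3,5,7,8,9}; box has {3,5,7,8} → only 4 remains.
R7C8 = 6: row 7 has {3,8}; col 8 has {1,2,3,4,5,7,8,9}; box has {3,4,5,7,8} → only 6 remains.
R4C3 = 2: in row 4, 2 can only go here (every other open cell in that row sees a 2).
R7C7 = 2: in row 7, 2 can only go here (every other open cell in that row sees a 2).
R9C5 = 2: in row 9, 2 can only go here (every other open cell in that row sees a 2).
R9C2 = 3: in row 9, 3 can only go here (every other open cell in that row sees a 3).
R7C2 = 5: in column 2, 5 can only go here (every other open cell in that column sees a 5).
R6C2 = 7: in column 2, 7 can only go here (every other open cell in that column sees a 7).
R6C7 = 3: row 6 has {2,7,8,9}; col 7 has {2}; box has {1,2,4,5,6,9} → only 3 remains.
R7C3 = 9: in column 3, 9 can only go here (every other open cell in that column sees a 9).
R3C6 = 3: in column 6, 3 can only go here (every other open cell in that column sees a 3).

3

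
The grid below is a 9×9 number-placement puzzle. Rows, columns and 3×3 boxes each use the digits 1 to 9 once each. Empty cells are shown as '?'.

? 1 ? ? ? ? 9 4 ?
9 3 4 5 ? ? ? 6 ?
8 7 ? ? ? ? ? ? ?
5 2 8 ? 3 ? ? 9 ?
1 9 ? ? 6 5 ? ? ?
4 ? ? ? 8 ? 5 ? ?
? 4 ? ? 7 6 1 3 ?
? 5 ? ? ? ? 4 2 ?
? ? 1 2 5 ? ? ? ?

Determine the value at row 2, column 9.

row 1, column 5 = 2 (sole candidate).
row 2, column 5 = 1 (sole candidate).
row 6, column 2 = 6 (sole candidate).
row 7, column 1 = 2 (sole candidate).
row 7, column 3 = 9 (sole candidate).
row 7, column 4 = 8 (sole candidate).
row 7, column 9 = 5 (sole candidate).
row 8, column 5 = 9 (sole candidate).
row 9, column 2 = 8 (sole candidate).
row 9, column 8 = 7 (sole candidate).
row 1, column 1 = 6 (sole candidate).
row 1, column 3 = 5 (sole candidate).
row 3, column 3 = 2 (sole candidate).
row 3, column 5 = 4 (sole candidate).
row 3, column 7 = 3 (sole candidate).
row 3, column 9 = 1 (sole candidate).
row 5, column 8 = 8 (sole candidate).
row 6, column 8 = 1 (sole candidate).
row 9, column 1 = 3 (sole candidate).
row 9, column 6 = 4 (sole candidate).
row 9, column 7 = 6 (sole candidate).
row 9, column 9 = 9 (sole candidate).
row 3, column 6 = 9 (sole candidate).
row 3, column 8 = 5 (sole candidate).
row 4, column 7 = 7 (sole candidate).
row 5, column 7 = 2 (sole candidate).
row 6, column 9 = 3 (sole candidate).
row 8, column 1 = 7 (sole candidate).
row 8, column 3 = 6 (sole candidate).
row 8, column 9 = 8 (sole candidate).
row 1, column 9 = 7 (sole candidate).
row 2, column 7 = 8 (sole candidate).
row 2, column 9 = 2: row 2 has {1,3,4,5,6,8,9}; col 9 has {1,3,5,7,8,9}; box has {1,3,4,5,6,7,8,9} → only 2 remains.

2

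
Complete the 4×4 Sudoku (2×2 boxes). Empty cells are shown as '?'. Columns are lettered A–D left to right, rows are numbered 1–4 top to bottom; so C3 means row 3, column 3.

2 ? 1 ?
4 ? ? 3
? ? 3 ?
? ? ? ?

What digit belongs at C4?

B1 = 3 (sole candidate).
D1 = 4 (sole candidate).
B2 = 1 (sole candidate).
C2 = 2 (sole candidate).
A3 = 1 (sole candidate).
D3 = 2 (sole candidate).
A4 = 3 (sole candidate).
C4 = 4: row 4 has {3}; col 3 has {1,2,3}; box has {2,3} → only 4 remains.

4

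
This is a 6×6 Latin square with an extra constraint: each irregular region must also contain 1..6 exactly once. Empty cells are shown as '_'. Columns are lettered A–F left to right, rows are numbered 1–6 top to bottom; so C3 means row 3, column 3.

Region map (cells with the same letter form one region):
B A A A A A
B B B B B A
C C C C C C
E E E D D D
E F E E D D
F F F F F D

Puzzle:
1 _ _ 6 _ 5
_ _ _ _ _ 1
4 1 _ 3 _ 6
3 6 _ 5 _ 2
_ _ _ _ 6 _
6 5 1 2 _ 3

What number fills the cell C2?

D2 = 4: row 2 has {1}; col 4 has {2,3,5,6}; region has {1} → only 4 remains.
C4 = 4: row 4 has {2,3,5,6}; col 3 has {1}; region has {3,6} → only 4 remains.
E4 = 1: row 4 has {2,3,4,5,6}; col 5 has {6}; region has {2,3,5,6} → only 1 remains.
D5 = 1: row 5 has {6}; col 4 has {2,3,4,5,6}; region has {3,4,6} → only 1 remains.
F5 = 4: row 5 has {1,6}; col 6 has {1,2,3,5,6}; region has {1,2,3,5,6} → only 4 remains.
E6 = 4: row 6 has {1,2,3,5,6}; col 5 has {1,6}; region has {1,2,5,6} → only 4 remains.
B5 = 3: row 5 has {1,4,6}; col 2 has {1,5,6}; region has {1,2,4,5,6} → only 3 remains.
B2 = 2: row 2 has {1,4}; col 2 has {1,3,5,6}; region has {1,4} → only 2 remains.
B1 = 4: row 1 has {1,5,6}; col 2 has {1,2,3,5,6}; region has {1,5,6} → only 4 remains.
A2 = 5: row 2 has {1,2,4}; col 1 has {1,3,4,6}; region has {1,2,4} → only 5 remains.
E2 = 3: row 2 has {1,2,4,5}; col 5 has {1,4,6}; region has {1,2,4,5} → only 3 remains.
A5 = 2: row 5 has {1,3,4,6}; col 1 has {1,3,4,5,6}; region has {1,3,4,6} → only 2 remains.
C5 = 5: row 5 has {1,2,3,4,6}; col 3 has {1,4}; region has {1,2,3,4,6} → only 5 remains.
E1 = 2: row 1 has {1,4,5,6}; col 5 has {1,3,4,6}; region has {1,4,5,6} → only 2 remains.
C2 = 6: row 2 has {1,2,3,4,5}; col 3 has {1,4,5}; region has {1,2,3,4,5} → only 6 remains.

6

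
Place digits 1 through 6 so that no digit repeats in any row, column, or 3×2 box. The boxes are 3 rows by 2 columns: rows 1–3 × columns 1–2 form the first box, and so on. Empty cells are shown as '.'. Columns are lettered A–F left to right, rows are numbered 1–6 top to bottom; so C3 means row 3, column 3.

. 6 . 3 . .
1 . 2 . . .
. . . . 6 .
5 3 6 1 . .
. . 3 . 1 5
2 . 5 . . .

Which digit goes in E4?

2

A1 = 4 (sole candidate).
C1 = 1 (sole candidate).
F1 = 2 (sole candidate).
B2 = 5 (sole candidate).
A3 = 3 (sole candidate).
B3 = 2 (sole candidate).
C3 = 4 (sole candidate).
D3 = 5 (sole candidate).
F3 = 1 (sole candidate).
F4 = 4 (sole candidate).
A5 = 6 (sole candidate).
B5 = 4 (sole candidate).
D5 = 2 (sole candidate).
B6 = 1 (sole candidate).
D6 = 4 (sole candidate).
E6 = 3 (sole candidate).
F6 = 6 (sole candidate).
E1 = 5 (sole candidate).
D2 = 6 (sole candidate).
E2 = 4 (sole candidate).
F2 = 3 (sole candidate).
E4 = 2: row 4 has {1,3,4,5,6}; col 5 has {1,3,4,5,6}; box has {1,3,4,5,6} → only 2 remains.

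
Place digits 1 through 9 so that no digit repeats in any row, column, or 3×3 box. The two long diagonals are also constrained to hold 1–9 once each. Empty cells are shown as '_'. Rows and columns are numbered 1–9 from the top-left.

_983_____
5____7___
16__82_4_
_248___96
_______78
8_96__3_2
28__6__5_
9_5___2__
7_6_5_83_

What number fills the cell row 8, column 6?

8

row 1, column 1 = 4: row 1 has {3,8,9}; col 1 has {1,2,5,7,8,9}; box has {1,5,6,8,9}; main diagonal has {8} → only 4 remains.
row 1, column 5 = 1: row 1 has {3,4,8,9}; col 5 has {5,6,8}; box has {2,3,7,8} → only 1 remains.
row 1, column 9 = 5: row 1 has {1,3,4,8,9}; col 9 has {2,6,8}; box has {4}; anti-diagonal has {6,7} → only 5 remains.
row 2, column 2 = 3: row 2 has {5,7}; col 2 has {2,6,8,9}; box has {1,4,5,6,8,9}; main diagonal has {4,8} → only 3 remains.
row 2, column 3 = 2: row 2 has {3,5,7}; col 3 has {4,5,6,8,9}; box has {1,3,4,5,6,8,9} → only 2 remains.
row 3, column 3 = 7: row 3 has {1,2,4,6,8}; col 3 has {2,4,5,6,8,9}; box has {1,2,3,4,5,6,8,9}; main diagonal has {3,4,8} → only 7 remains.
row 3, column 7 = 9: row 3 has {1,2,4,6,7,8}; col 7 has {2,3,8}; box has {4,5}; anti-diagonal has {5,6,7} → only 9 remains.
row 3, column 9 = 3: row 3 has {1,2,4,6,7,8,9}; col 9 has {2,5,6,8}; box has {4,5,9} → only 3 remains.
row 4, column 1 = 3: row 4 has {2,4,6,8,9}; col 1 has {1,2,4,5,7,8,9}; box has {2,4,8,9} → only 3 remains.
row 4, column 5 = 7: row 4 has {2,3,4,6,8,9}; col 5 has {1,5,6,8}; box has {6,8} → only 7 remains.
row 4, column 6 = 1: row 4 has {2,3,4,6,7,8,9}; col 6 has {2,7}; box has {6,7,8}; anti-diagonal has {5,6,7,9} → only 1 remains.
row 4, column 7 = 5: row 4 has {1,2,3,4,6,7,8,9}; col 7 has {2,3,8,9}; box has {2,3,6,7,8,9} → only 5 remains.
row 5, column 1 = 6: row 5 has {7,8}; col 1 has {1,2,3,4,5,7,8,9}; box has {2,3,4,8,9} → only 6 remains.
row 5, column 3 = 1: row 5 has {6,7,8}; col 3 has {2,4,5,6,7,8,9}; box has {2,3,4,6,8,9} → only 1 remains.
row 5, column 5 = 2: row 5 has {1,6,7,8}; col 5 has {1,5,6,7,8}; box has {1,6,7,8}; main diagonal has {3,4,7,8}; anti-diagonal has {1,5,6,7,9} → only 2 remains.
row 5, column 7 = 4: row 5 has {1,2,6,7,8}; col 7 has {2,3,5,8,9}; box has {2,3,5,6,7,8,9} → only 4 remains.
row 6, column 5 = 4: row 6 has {2,3,6,8,9}; col 5 has {1,2,5,6,7,8}; box has {1,2,6,7,8} → only 4 remains.
row 6, column 6 = 5: row 6 has {2,3,4,6,8,9}; col 6 has {1,2,7}; box has {1,2,4,6,7,8}; main diagonal has {2,3,4,7,8} → only 5 remains.
row 6, column 8 = 1: row 6 has {2,3,4,5,6,8,9}; col 8 has {3,4,5,7,9}; box has {2,3,4,5,6,7,8,9} → only 1 remains.
row 7, column 3 = 3: row 7 has {2,5,6,8}; col 3 has {1,2,4,5,6,7,8,9}; box has {2,5,6,7,8,9}; anti-diagonal has {1,2,5,6,7,9} → only 3 remains.
row 7, column 7 = 1: row 7 has {2,3,5,6,8}; col 7 has {2,3,4,5,8,9}; box has {2,3,5,8}; main diagonal has {2,3,4,5,7,8} → only 1 remains.
row 8, column 2 = 4: row 8 has {2,5,9}; col 2 has {2,3,6,8,9}; box has {2,3,5,6,7,8,9}; anti-diagonal has {1,2,3,5,6,7,9} → only 4 remains.
row 8, column 5 = 3: row 8 has {2,4,5,9}; col 5 has {1,2,4,5,6,7,8}; box has {5,6} → only 3 remains.
row 8, column 6 = 8: row 8 has {2,3,4,5,9}; col 6 has {1,2,5,7}; box has {3,5,6} → only 8 remains.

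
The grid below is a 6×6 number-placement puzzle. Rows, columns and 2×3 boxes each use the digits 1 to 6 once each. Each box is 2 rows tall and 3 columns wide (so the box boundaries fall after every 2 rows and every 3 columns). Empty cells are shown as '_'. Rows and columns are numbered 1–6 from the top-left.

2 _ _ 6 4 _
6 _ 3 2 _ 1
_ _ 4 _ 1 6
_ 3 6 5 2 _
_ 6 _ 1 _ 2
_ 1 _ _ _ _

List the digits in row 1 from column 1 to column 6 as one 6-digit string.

251643

R1C2 = 5: row 1 has {2,4,6}; col 2 has {1,3,6}; box has {2,3,6} → only 5 remains.
R1C3 = 1: row 1 has {2,4,5,6}; col 3 has {3,4,6}; box has {2,3,5,6} → only 1 remains.
R1C6 = 3: row 1 has {1,2,4,5,6}; col 6 has {1,2,6}; box has {1,2,4,6} → only 3 remains.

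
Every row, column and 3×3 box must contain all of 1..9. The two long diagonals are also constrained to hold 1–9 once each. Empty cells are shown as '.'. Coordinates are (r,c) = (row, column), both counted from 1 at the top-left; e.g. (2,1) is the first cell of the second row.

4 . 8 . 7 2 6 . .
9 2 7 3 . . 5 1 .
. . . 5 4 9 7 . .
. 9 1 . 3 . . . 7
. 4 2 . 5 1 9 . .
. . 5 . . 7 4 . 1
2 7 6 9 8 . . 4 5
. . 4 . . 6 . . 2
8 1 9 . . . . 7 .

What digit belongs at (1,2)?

5

(1,4) = 1: row 1 has {2,4,6,7,8}; col 4 has {3,5,9}; box has {2,3,4,5,7,9} → only 1 remains.
(2,5) = 6: row 2 has {1,2,3,5,7,9}; col 5 has {3,4,5,7,8}; box has {1,2,3,4,5,7,9} → only 6 remains.
(2,6) = 8: row 2 has {1,2,3,5,6,7,9}; col 6 has {1,2,6,7,9}; box has {1,2,3,4,5,6,7,9} → only 8 remains.
(2,9) = 4: row 2 has {1,2,3,5,6,7,8,9}; col 9 has {1,2,5,7}; box has {1,5,6,7} → only 4 remains.
(3,3) = 3: row 3 has {4,5,7,9}; col 3 has {1,2,4,5,6,7,8,9}; box has {2,4,7,8,9}; main diagonal has {2,4,5,7} → only 3 remains.
(3,9) = 8: row 3 has {3,4,5,7,9}; col 9 has {1,2,4,5,7}; box has {1,4,5,6,7} → only 8 remains.
(4,1) = 6: row 4 has {1,3,7,9}; col 1 has {2,4,8,9}; box has {1,2,4,5,9} → only 6 remains.
(4,4) = 8: row 4 has {1,3,6,7,9}; col 4 has {1,3,5,9}; box has {1,3,5,7}; main diagonal has {2,3,4,5,7} → only 8 remains.
(4,6) = 4: row 4 has {1,3,6,7,8,9}; col 6 has {1,2,6,7,8,9}; box has {1,3,5,7,8}; anti-diagonal has {1,5,6,7,8} → only 4 remains.
(4,7) = 2: row 4 has {1,3,4,6,7,8,9}; col 7 has {4,5,6,7,9}; box has {1,4,7,9} → only 2 remains.
(4,8) = 5: row 4 has {1,2,3,4,6,7,8,9}; col 8 has {1,4,7}; box has {1,2,4,7,9} → only 5 remains.
(5,4) = 6: row 5 has {1,2,4,5,9}; col 4 has {1,3,5,8,9}; box has {1,3,4,5,7,8} → only 6 remains.
(5,9) = 3: row 5 has {1,2,4,5,6,9}; col 9 has {1,2,4,5,7,8}; box has {1,2,4,5,7,9} → only 3 remains.
(6,1) = 3: row 6 has {1,4,5,7}; col 1 has {2,4,6,8,9}; box has {1,2,4,5,6,9} → only 3 remains.
(6,2) = 8: row 6 has {1,3,4,5,7}; col 2 has {1,2,4,7,9}; box has {1,2,3,4,5,6,9} → only 8 remains.
(6,4) = 2: row 6 has {1,3,4,5,7,8}; col 4 has {1,3,5,6,8,9}; box has {1,3,4,5,6,7,8}; anti-diagonal has {1,4,5,6,7,8} → only 2 remains.
(6,5) = 9: row 6 has {1,2,3,4,5,7,8}; col 5 has {3,4,5,6,7,8}; box has {1,2,3,4,5,6,7,8} → only 9 remains.
(6,8) = 6: row 6 has {1,2,3,4,5,7,8,9}; col 8 has {1,4,5,7}; box has {1,2,3,4,5,7,9} → only 6 remains.
(7,6) = 3: row 7 has {2,4,5,6,7,8,9}; col 6 has {1,2,4,6,7,8,9}; box has {6,8,9} → only 3 remains.
(7,7) = 1: row 7 has {2,3,4,5,6,7,8,9}; col 7 has {2,4,5,6,7,9}; box has {2,4,5,7}; main diagonal has {2,3,4,5,7,8} → only 1 remains.
(8,1) = 5: row 8 has {2,4,6}; col 1 has {2,3,4,6,8,9}; box has {1,2,4,6,7,8,9} → only 5 remains.
(8,2) = 3: row 8 has {2,4,5,6}; col 2 has {1,2,4,7,8,9}; box has {1,2,4,5,6,7,8,9}; anti-diagonal has {1,2,4,5,6,7,8} → only 3 remains.
(8,4) = 7: row 8 has {2,3,4,5,6}; col 4 has {1,2,3,5,6,8,9}; box has {3,6,8,9} → only 7 remains.
(8,5) = 1: row 8 has {2,3,4,5,6,7}; col 5 has {3,4,5,6,7,8,9}; box has {3,6,7,8,9} → only 1 remains.
(8,7) = 8: row 8 has {1,2,3,4,5,6,7}; col 7 has {1,2,4,5,6,7,9}; box has {1,2,4,5,7} → only 8 remains.
(8,8) = 9: row 8 has {1,2,3,4,5,6,7,8}; col 8 has {1,4,5,6,7}; box has {1,2,4,5,7,8}; main diagonal has {1,2,3,4,5,7,8} → only 9 remains.
(9,4) = 4: row 9 has {1,7,8,9}; col 4 has {1,2,3,5,6,7,8,9}; box has {1,3,6,7,8,9} → only 4 remains.
(9,5) = 2: row 9 has {1,4,7,8,9}; col 5 has {1,3,4,5,6,7,8,9}; box has {1,3,4,6,7,8,9} → only 2 remains.
(9,6) = 5: row 9 has {1,2,4,7,8,9}; col 6 has {1,2,3,4,6,7,8,9}; box has {1,2,3,4,6,7,8,9} → only 5 remains.
(9,7) = 3: row 9 has {1,2,4,5,7,8,9}; col 7 has {1,2,4,5,6,7,8,9}; box has {1,2,4,5,7,8,9} → only 3 remains.
(9,9) = 6: row 9 has {1,2,3,4,5,7,8,9}; col 9 has {1,2,3,4,5,7,8}; box has {1,2,3,4,5,7,8,9}; main diagonal has {1,2,3,4,5,7,8,9} → only 6 remains.
(1,2) = 5: row 1 has {1,2,4,6,7,8}; col 2 has {1,2,3,4,7,8,9}; box has {2,3,4,7,8,9} → only 5 remains.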